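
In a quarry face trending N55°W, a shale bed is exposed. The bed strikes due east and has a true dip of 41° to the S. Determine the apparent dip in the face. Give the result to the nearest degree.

The strike is due east and the section trends N55°W; the acute angle between them is β = 35°.
tan α = tan 41° × sin 35° = 0.8693 × 0.5736 = 0.4986
α = arctan(0.4986) = 26.50°

27°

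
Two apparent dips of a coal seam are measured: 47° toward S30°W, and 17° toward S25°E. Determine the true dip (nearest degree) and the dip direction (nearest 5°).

Each apparent-dip line lies in the plane. As unit vectors (x east, y north, z up), v₁ plunges 47°→S30°W and v₂ plunges 17°→S25°E.
The plane normal is n = v₁ × v₂ ∝ (-0.461, -0.395, 0.534).
True dip = arccos(n_z / |n|) = arccos(0.6604) = 48.7°.
Dip direction = azimuth of (n_x, n_y) = atan2(-0.461, -0.395) = 229°.

true dip 49°, dip direction 230°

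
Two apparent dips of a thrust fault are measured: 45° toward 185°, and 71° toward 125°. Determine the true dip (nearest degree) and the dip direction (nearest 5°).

The two traces are lines in the plane: v₁ = (sin 185°·cos 45°, cos 185°·cos 45°, −sin 45°), v₂ = (sin 125°·cos 71°, cos 125°·cos 71°, −sin 71°).
n = v₁ × v₂ = (0.534, -0.247, 0.199) (taken with n_z > 0).
tan δ = √(n_x²+n_y²)/n_z = 0.588/0.199, so δ = 71.3°.
The horizontal component of n points toward azimuth atan2(n_x, n_y) = 115°, the dip direction.

true dip 71°, dip direction 115°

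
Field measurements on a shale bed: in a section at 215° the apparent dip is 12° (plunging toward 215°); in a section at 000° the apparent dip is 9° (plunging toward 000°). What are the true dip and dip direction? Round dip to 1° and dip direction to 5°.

true dip 32°, dip direction 285°

Represent each trace as a vector plunging at its apparent dip toward its trend (east-north-up frame): v₁ = (-0.561, -0.801, -0.208), v₂ = (0.000, 0.988, -0.156).
n = v₁ × v₂ = (-0.331, 0.088, 0.554) (taken with n_z > 0).
tan δ = √(n_x²+n_y²)/n_z = 0.342/0.554, so δ = 31.7°.
Dip direction = atan2(-0.331, 0.088) = 285° (azimuth of n's horizontal projection).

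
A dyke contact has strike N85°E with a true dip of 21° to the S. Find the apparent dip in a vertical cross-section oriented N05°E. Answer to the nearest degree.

21°

The strike is N85°E and the section trends N05°E; the acute angle between them is β = 80°.
tan(apparent dip) = tan 21° · sin 80° = 0.3780
apparent dip = arctan 0.3780 = 20.71°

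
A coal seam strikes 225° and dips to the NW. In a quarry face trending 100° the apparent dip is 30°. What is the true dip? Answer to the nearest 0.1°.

β = acute angle between strike 225° and section 100° = 55°.
tan δ = tan α / sin β = tan 30° / sin 55° = 0.5774 / 0.8192 = 0.7048
δ = arctan(0.7048) = 35.18°

35.2°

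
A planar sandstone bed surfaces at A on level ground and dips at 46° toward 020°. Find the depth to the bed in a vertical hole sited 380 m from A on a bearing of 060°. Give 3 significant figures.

301 m

The hole lies 40° from the dip direction, so the down-dip offset is 380 × cos 40° = 291.10 m.
Depth = down-dip offset × tan(dip) = 291.10 × tan 46° = 291.10 × 1.0355
Depth = 301.44 m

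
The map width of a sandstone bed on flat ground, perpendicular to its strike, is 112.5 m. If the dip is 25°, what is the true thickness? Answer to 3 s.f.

47.5 m

True thickness t = w · sin(dip) = 112.5 × sin 25°
t = 112.5 × 0.4226 = 47.545 m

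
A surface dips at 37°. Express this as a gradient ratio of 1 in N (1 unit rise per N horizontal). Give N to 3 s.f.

1 : N means tan θ = 1/N, so N = 1/tan 37° = 1/0.7536

1 in 1.33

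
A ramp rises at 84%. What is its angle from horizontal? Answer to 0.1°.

tan θ = 84/100 = 0.8400
θ = arctan(0.8400) = 40.03°

40.0°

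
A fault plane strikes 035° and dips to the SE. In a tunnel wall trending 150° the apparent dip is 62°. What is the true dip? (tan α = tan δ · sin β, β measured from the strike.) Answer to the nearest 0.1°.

64.3°

β = acute angle between strike 035° and section 150° = 65°.
tan(true dip) = tan 62° / sin 65° = 2.0752
δ = arctan(2.0752) = 64.27°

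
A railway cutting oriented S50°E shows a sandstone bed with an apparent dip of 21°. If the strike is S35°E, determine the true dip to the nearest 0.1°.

β = acute angle between strike S35°E and section S50°E = 15°.
tan(true dip) = tan 21° / sin 15° = 1.4831
true dip = arctan 1.4831 = 56.01°

56.0°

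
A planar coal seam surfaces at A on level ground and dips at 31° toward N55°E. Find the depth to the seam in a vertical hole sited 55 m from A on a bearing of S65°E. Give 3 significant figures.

16.5 m

The hole lies 60° from the dip direction, so the down-dip offset is 55 × cos 60° = 27.50 m.
Depth = down-dip offset × tan(dip) = 27.50 × tan 31° = 27.50 × 0.6009
Depth = 16.52 m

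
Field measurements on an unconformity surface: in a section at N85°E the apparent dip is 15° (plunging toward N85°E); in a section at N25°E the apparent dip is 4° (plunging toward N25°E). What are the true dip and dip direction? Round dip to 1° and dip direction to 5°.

true dip 16°, dip direction 100°

Represent each trace as a vector plunging at its apparent dip toward its trend (east-north-up frame): v₁ = (0.962, 0.084, -0.259), v₂ = (0.422, 0.904, -0.070).
Cross product v₁ × v₂ gives the pole to the plane: n ∝ (0.228, -0.042, 0.834).
Dip δ = arctan(|n_h|/n_z) = arctan(0.232/0.834) = 15.5°.
The horizontal component of n points toward azimuth atan2(n_x, n_y) = 100°, the dip direction.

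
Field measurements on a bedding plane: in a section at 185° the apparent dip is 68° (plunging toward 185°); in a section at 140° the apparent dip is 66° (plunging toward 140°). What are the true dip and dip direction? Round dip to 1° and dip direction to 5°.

true dip 69°, dip direction 170°

Represent each trace as a vector plunging at its apparent dip toward its trend (east-north-up frame): v₁ = (-0.033, -0.373, -0.927), v₂ = (0.261, -0.312, -0.914).
Cross product v₁ × v₂ gives the pole to the plane: n ∝ (0.052, -0.272, 0.108).
Dip δ = arctan(|n_h|/n_z) = arctan(0.277/0.108) = 68.8°.
Dip direction = azimuth of (n_x, n_y) = atan2(0.052, -0.272) = 169°.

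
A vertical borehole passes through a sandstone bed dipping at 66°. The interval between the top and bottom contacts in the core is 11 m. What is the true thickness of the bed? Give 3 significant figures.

4.47 m

True thickness t = h · cos(dip) = 11 × cos 66°
t = 11 × 0.4067 = 4.474 m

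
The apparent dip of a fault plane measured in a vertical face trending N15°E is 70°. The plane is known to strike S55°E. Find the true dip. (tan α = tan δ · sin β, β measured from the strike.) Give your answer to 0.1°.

71.1°

β = acute angle between strike S55°E and section N15°E = 70°.
tan(true dip) = tan 70° / sin 70° = 2.9238
true dip = arctan 2.9238 = 71.12°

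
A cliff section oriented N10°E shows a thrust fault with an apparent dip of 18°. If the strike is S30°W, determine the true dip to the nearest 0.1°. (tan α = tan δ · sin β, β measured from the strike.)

43.5°

β = acute angle between strike S30°W and section N10°E = 20°.
tan δ = tan α / sin β = tan 18° / sin 20° = 0.3249 / 0.3420 = 0.9500
δ = arctan(0.9500) = 43.53°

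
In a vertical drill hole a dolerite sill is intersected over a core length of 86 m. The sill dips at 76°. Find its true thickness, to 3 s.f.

20.8 m

True thickness t = h · cos(dip) = 86 × cos 76°
t = 86 × 0.2419 = 20.805 m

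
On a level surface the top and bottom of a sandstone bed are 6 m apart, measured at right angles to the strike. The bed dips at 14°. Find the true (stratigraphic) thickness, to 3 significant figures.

True thickness t = w · sin(dip) = 6 × sin 14°
t = 6 × 0.2419 = 1.452 m

1.45 m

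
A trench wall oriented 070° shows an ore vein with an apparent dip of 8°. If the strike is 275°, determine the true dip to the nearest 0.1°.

18.4°

β = acute angle between strike 275° and section 070° = 25°.
tan δ = tan α / sin β = tan 8° / sin 25° = 0.1405 / 0.4226 = 0.3325
δ = arctan(0.3325) = 18.39°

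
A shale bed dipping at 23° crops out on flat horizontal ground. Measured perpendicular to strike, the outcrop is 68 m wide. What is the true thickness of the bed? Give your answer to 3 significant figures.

26.6 m

True thickness t = w · sin(dip) = 68 × sin 23°
t = 68 × 0.3907 = 26.570 m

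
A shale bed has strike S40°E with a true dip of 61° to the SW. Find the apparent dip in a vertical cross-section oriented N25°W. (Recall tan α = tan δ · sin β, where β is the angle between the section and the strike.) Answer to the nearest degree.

25°

The section lies 15° from the strike.
tan α = tan 61° × sin 15° = 1.8040 × 0.2588 = 0.4669
apparent dip = arctan 0.4669 = 25.03°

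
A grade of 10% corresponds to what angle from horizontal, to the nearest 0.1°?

5.7°

tan θ = 10/100 = 0.1000
θ = arctan(0.1000) = 5.71°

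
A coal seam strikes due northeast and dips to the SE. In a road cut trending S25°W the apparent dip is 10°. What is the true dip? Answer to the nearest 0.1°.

27.3°

The section is 20° from the strike.
tan δ = tan α / sin β = tan 10° / sin 20° = 0.1763 / 0.3420 = 0.5155
true dip = arctan 0.5155 = 27.27°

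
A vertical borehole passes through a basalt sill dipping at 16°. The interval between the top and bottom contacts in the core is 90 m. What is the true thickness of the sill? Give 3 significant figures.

86.5 m

True thickness t = h · cos(dip) = 90 × cos 16°
t = 90 × 0.9613 = 86.514 m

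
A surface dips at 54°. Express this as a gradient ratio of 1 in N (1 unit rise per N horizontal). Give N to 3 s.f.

1 in 0.727

1 : N means tan θ = 1/N, so N = 1/tan 54° = 1/1.3764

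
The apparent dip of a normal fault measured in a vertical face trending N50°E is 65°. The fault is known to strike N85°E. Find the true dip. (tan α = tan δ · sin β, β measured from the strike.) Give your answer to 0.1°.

β = acute angle between strike N85°E and section N50°E = 35°.
tan δ = tan α / sin β = tan 65° / sin 35° = 2.1445 / 0.5736 = 3.7388
true dip = arctan 3.7388 = 75.03°

75.0°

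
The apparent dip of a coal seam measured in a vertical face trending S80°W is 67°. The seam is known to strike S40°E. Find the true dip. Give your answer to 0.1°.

The section is 60° from the strike.
tan(true dip) = tan 67° / sin 60° = 2.7203
δ = arctan(2.7203) = 69.82°

69.8°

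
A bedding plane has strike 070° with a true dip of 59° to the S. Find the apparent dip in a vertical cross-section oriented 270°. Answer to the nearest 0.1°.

Angle between strike (070°) and section (270°): β = 20°.
tan α = tan 59° × sin 20° = 1.6643 × 0.3420 = 0.5692
α = arctan(0.5692) = 29.65°

29.6°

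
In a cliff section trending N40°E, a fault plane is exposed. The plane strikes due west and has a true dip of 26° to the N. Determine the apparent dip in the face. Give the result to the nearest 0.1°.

20.5°

Angle between strike (due west) and section (N40°E): β = 50°.
tan α = tan 26° × sin 50° = 0.4877 × 0.7660 = 0.3736
α = arctan(0.3736) = 20.49°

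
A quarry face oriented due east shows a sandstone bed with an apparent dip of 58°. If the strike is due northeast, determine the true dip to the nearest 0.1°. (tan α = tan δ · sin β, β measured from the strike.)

66.2°

β = acute angle between strike due northeast and section due east = 45°.
tan(true dip) = tan 58° / sin 45° = 2.2632
δ = arctan(2.2632) = 66.16°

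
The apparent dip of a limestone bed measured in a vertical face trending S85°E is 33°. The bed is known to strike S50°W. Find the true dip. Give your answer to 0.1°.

The section is 45° from the strike.
tan δ = tan α / sin β = tan 33° / sin 45° = 0.6494 / 0.7071 = 0.9184
true dip = arctan 0.9184 = 42.56°

42.6°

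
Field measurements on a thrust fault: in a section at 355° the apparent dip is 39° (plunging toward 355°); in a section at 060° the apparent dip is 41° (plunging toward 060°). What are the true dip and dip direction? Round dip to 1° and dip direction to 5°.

Each apparent-dip line lies in the plane. As unit vectors (x east, y north, z up), v₁ plunges 39°→355° and v₂ plunges 41°→060°.
n = v₁ × v₂ = (0.270, 0.456, 0.532) (taken with n_z > 0).
tan δ = √(n_x²+n_y²)/n_z = 0.530/0.532, so δ = 44.9°.
The horizontal component of n points toward azimuth atan2(n_x, n_y) = 31°, the dip direction.

true dip 45°, dip direction 030°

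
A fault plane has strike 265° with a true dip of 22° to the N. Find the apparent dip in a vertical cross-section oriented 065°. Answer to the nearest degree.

Angle between strike (265°) and section (065°): β = 20°.
tan(apparent dip) = tan 22° · sin 20° = 0.1382
α = arctan(0.1382) = 7.87°

8°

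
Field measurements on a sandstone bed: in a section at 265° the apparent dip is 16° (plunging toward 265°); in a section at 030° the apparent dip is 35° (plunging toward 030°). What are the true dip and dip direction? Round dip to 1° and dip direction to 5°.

true dip 48°, dip direction 340°

Represent each trace as a vector plunging at its apparent dip toward its trend (east-north-up frame): v₁ = (-0.958, -0.084, -0.276), v₂ = (0.410, 0.709, -0.574).
The plane normal is n = v₁ × v₂ ∝ (-0.244, 0.662, 0.645).
Dip δ = arctan(|n_h|/n_z) = arctan(0.706/0.645) = 47.6°.
Dip direction = azimuth of (n_x, n_y) = atan2(-0.244, 0.662) = 340°.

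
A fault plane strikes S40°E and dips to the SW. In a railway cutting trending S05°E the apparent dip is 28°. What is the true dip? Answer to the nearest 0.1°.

The section is 35° from the strike.
tan(true dip) = tan 28° / sin 35° = 0.9270
true dip = arctan 0.9270 = 42.83°

42.8°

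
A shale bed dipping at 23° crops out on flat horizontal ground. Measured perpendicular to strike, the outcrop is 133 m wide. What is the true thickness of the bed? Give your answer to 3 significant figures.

True thickness t = w · sin(dip) = 133 × sin 23°
t = 133 × 0.3907 = 51.967 m

52.0 m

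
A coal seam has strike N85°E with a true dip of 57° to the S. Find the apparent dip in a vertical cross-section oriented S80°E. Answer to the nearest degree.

The strike is N85°E and the section trends S80°E; the acute angle between them is β = 15°.
tan α = tan 57° × sin 15° = 1.5399 × 0.2588 = 0.3985
α = arctan(0.3985) = 21.73°

22°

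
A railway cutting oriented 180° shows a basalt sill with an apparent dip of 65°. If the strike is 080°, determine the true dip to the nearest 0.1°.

The section is 80° from the strike.
tan(true dip) = tan 65° / sin 80° = 2.1776
true dip = arctan 2.1776 = 65.33°

65.3°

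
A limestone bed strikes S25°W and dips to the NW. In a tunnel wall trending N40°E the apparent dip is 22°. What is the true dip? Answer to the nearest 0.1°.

57.4°

The section is 15° from the strike.
tan(true dip) = tan 22° / sin 15° = 1.5610
true dip = arctan 1.5610 = 57.36°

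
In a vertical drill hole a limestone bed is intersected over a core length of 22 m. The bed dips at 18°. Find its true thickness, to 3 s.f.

20.9 m

True thickness t = h · cos(dip) = 22 × cos 18°
t = 22 × 0.9511 = 20.923 m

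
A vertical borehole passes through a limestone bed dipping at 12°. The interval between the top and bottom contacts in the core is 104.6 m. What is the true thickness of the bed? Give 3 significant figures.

True thickness t = h · cos(dip) = 104.6 × cos 12°
t = 104.6 × 0.9781 = 102.314 m

102 m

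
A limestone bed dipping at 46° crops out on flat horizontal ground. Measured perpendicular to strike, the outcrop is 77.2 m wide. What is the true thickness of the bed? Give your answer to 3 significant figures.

True thickness t = w · sin(dip) = 77.2 × sin 46°
t = 77.2 × 0.7193 = 55.533 m

55.5 m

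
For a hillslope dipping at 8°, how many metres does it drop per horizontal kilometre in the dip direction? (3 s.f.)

141 m

drop per km = 1000 × tan 8° = 1000 × 0.1405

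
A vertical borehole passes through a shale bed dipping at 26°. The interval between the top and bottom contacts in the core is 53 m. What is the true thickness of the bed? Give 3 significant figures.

True thickness t = h · cos(dip) = 53 × cos 26°
t = 53 × 0.8988 = 47.636 m

47.6 m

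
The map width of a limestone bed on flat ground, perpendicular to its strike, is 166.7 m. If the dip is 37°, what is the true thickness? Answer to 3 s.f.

True thickness t = w · sin(dip) = 166.7 × sin 37°
t = 166.7 × 0.6018 = 100.323 m

100 m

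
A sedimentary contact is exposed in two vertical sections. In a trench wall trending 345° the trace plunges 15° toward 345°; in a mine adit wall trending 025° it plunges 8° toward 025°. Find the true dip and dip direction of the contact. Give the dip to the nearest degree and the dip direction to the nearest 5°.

true dip 16°, dip direction 325°

The two traces are lines in the plane: v₁ = (sin 345°·cos 15°, cos 345°·cos 15°, −sin 15°), v₂ = (sin 25°·cos 8°, cos 25°·cos 8°, −sin 8°).
n = v₁ × v₂ = (-0.102, 0.143, 0.615) (taken with n_z > 0).
True dip = arccos(n_z / |n|) = arccos(0.9614) = 16.0°.
The horizontal component of n points toward azimuth atan2(n_x, n_y) = 324°, the dip direction.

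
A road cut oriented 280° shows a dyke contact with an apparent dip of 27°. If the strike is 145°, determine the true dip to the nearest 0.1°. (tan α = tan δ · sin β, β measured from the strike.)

The section is 45° from the strike.
tan δ = tan α / sin β = tan 27° / sin 45° = 0.5095 / 0.7071 = 0.7206
true dip = arctan 0.7206 = 35.78°

35.8°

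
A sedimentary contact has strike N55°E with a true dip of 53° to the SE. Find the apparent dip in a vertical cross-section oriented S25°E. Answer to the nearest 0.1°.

52.6°

Angle between strike (N55°E) and section (S25°E): β = 80°.
tan(apparent dip) = tan 53° · sin 80° = 1.3069
apparent dip = arctan 1.3069 = 52.58°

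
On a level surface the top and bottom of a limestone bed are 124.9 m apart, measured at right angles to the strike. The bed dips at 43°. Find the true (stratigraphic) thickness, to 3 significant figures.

True thickness t = w · sin(dip) = 124.9 × sin 43°
t = 124.9 × 0.6820 = 85.182 m

85.2 m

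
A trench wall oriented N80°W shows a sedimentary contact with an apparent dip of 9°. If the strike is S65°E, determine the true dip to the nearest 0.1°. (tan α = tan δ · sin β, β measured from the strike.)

31.5°

The section is 15° from the strike.
tan δ = tan α / sin β = tan 9° / sin 15° = 0.1584 / 0.2588 = 0.6120
true dip = arctan 0.6120 = 31.46°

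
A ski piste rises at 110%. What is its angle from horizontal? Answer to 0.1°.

tan θ = 110/100 = 1.1000
θ = arctan(1.1000) = 47.73°

47.7°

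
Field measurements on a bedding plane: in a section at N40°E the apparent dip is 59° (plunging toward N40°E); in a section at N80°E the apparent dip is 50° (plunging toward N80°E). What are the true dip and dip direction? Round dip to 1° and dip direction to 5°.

true dip 59°, dip direction 035°

Represent each trace as a vector plunging at its apparent dip toward its trend (east-north-up frame): v₁ = (0.331, 0.395, -0.857), v₂ = (0.633, 0.112, -0.766).
Cross product v₁ × v₂ gives the pole to the plane: n ∝ (0.207, 0.289, 0.213).
True dip = arccos(n_z / |n|) = arccos(0.5139) = 59.1°.
Dip direction = atan2(0.207, 0.289) = 36° (azimuth of n's horizontal projection).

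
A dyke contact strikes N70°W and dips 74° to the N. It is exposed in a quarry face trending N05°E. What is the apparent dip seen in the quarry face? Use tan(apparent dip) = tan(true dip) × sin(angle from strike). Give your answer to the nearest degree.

73°

The strike is N70°W and the section trends N05°E; the acute angle between them is β = 75°.
tan α = tan 74° × sin 75° = 3.4874 × 0.9659 = 3.3686
α = arctan(3.3686) = 73.47°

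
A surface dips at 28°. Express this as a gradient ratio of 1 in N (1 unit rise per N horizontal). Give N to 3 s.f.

1 in 1.88

1 : N means tan θ = 1/N, so N = 1/tan 28° = 1/0.5317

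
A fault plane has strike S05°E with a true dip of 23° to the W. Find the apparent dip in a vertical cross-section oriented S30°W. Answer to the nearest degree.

14°

The section lies 35° from the strike.
tan α = tan 23° × sin 35° = 0.4245 × 0.5736 = 0.2435
α = arctan(0.2435) = 13.68°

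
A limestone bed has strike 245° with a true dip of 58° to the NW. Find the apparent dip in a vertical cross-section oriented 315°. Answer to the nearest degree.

56°

The section lies 70° from the strike.
tan(apparent dip) = tan 58° · sin 70° = 1.5038
apparent dip = arctan 1.5038 = 56.38°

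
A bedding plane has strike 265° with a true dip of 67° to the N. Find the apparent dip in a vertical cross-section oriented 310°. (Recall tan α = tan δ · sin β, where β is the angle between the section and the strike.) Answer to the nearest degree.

The section lies 45° from the strike.
tan α = tan 67° × sin 45° = 2.3559 × 0.7071 = 1.6658
α = arctan(1.6658) = 59.02°

59°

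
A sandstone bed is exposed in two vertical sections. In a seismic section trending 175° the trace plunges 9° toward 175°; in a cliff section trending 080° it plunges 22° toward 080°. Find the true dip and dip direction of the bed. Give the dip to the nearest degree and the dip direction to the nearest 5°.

true dip 24°, dip direction 105°

Each apparent-dip line lies in the plane. As unit vectors (x east, y north, z up), v₁ plunges 9°→175° and v₂ plunges 22°→080°.
n = v₁ × v₂ = (0.394, -0.111, 0.912) (taken with n_z > 0).
True dip = arccos(n_z / |n|) = arccos(0.9125) = 24.1°.
The horizontal component of n points toward azimuth atan2(n_x, n_y) = 106°, the dip direction.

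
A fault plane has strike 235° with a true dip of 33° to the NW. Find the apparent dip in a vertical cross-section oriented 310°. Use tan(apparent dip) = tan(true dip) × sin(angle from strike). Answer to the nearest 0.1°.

32.1°

The strike is 235° and the section trends 310°; the acute angle between them is β = 75°.
tan α = tan 33° × sin 75° = 0.6494 × 0.9659 = 0.6273
apparent dip = arctan 0.6273 = 32.10°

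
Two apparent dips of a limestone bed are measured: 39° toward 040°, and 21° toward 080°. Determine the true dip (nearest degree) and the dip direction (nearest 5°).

Each apparent-dip line lies in the plane. As unit vectors (x east, y north, z up), v₁ plunges 39°→040° and v₂ plunges 21°→080°.
The plane normal is n = v₁ × v₂ ∝ (0.111, 0.400, 0.466).
tan δ = √(n_x²+n_y²)/n_z = 0.415/0.466, so δ = 41.7°.
The horizontal component of n points toward azimuth atan2(n_x, n_y) = 16°, the dip direction.

true dip 42°, dip direction 015°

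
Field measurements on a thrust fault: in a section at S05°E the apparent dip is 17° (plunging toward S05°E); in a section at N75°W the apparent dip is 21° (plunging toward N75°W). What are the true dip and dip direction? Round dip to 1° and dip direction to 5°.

The two traces are lines in the plane: v₁ = (sin 175°·cos 17°, cos 175°·cos 17°, −sin 17°), v₂ = (sin 285°·cos 21°, cos 285°·cos 21°, −sin 21°).
The plane normal is n = v₁ × v₂ ∝ (-0.412, -0.294, 0.839).
Dip δ = arctan(|n_h|/n_z) = arctan(0.506/0.839) = 31.1°.
Dip direction = azimuth of (n_x, n_y) = atan2(-0.412, -0.294) = 235°.

true dip 31°, dip direction 235°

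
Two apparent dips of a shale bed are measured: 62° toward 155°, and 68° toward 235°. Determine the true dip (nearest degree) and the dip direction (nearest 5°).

true dip 71°, dip direction 205°

Represent each trace as a vector plunging at its apparent dip toward its trend (east-north-up frame): v₁ = (0.198, -0.425, -0.883), v₂ = (-0.307, -0.215, -0.927).
Cross product v₁ × v₂ gives the pole to the plane: n ∝ (-0.205, -0.455, 0.173).
tan δ = √(n_x²+n_y²)/n_z = 0.499/0.173, so δ = 70.9°.
Dip direction = azimuth of (n_x, n_y) = atan2(-0.205, -0.455) = 204°.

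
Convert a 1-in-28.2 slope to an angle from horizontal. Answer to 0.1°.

tan θ = 1/28.2 = 0.0355
θ = arctan(0.0355) = 2.03°

2.0°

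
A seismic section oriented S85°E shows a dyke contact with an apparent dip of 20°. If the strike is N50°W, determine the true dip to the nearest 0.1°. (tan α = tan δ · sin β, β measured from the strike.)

The section is 35° from the strike.
tan(true dip) = tan 20° / sin 35° = 0.6346
true dip = arctan 0.6346 = 32.40°

32.4°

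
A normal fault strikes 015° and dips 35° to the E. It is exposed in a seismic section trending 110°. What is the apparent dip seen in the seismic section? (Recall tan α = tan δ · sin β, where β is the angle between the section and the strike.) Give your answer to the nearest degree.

Angle between strike (015°) and section (110°): β = 85°.
tan α = tan 35° × sin 85° = 0.7002 × 0.9962 = 0.6975
α = arctan(0.6975) = 34.90°

35°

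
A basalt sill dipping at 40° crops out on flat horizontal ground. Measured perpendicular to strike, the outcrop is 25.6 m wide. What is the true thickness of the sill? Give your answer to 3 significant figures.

True thickness t = w · sin(dip) = 25.6 × sin 40°
t = 25.6 × 0.6428 = 16.455 m

16.5 m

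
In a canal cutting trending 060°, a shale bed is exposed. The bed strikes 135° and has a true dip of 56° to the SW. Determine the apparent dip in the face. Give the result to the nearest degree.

Angle between strike (135°) and section (060°): β = 75°.
tan(apparent dip) = tan 56° · sin 75° = 1.4320
α = arctan(1.4320) = 55.07°

55°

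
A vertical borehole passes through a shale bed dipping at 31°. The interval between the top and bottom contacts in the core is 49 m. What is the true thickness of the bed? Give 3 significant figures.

42.0 m

True thickness t = h · cos(dip) = 49 × cos 31°
t = 49 × 0.8572 = 42.001 m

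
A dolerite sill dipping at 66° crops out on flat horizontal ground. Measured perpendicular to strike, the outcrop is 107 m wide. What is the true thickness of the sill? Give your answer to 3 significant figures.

True thickness t = w · sin(dip) = 107 × sin 66°
t = 107 × 0.9135 = 97.749 m

97.7 m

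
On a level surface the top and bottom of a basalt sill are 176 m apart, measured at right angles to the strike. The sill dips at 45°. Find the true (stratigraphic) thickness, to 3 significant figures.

True thickness t = w · sin(dip) = 176 × sin 45°
t = 176 × 0.7071 = 124.451 m

124 m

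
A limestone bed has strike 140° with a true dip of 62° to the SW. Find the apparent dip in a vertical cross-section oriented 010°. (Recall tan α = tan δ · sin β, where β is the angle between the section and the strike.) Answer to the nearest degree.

55°

The section lies 50° from the strike.
tan(apparent dip) = tan 62° · sin 50° = 1.4407
α = arctan(1.4407) = 55.24°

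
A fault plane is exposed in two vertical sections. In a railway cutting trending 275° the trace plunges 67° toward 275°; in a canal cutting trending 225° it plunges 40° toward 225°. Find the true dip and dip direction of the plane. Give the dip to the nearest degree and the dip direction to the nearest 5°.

true dip 68°, dip direction 295°

Represent each trace as a vector plunging at its apparent dip toward its trend (east-north-up frame): v₁ = (-0.389, 0.034, -0.921), v₂ = (-0.542, -0.542, -0.643).
The plane normal is n = v₁ × v₂ ∝ (-0.521, 0.248, 0.229).
True dip = arccos(n_z / |n|) = arccos(0.3694) = 68.3°.
Dip direction = atan2(-0.521, 0.248) = 296° (azimuth of n's horizontal projection).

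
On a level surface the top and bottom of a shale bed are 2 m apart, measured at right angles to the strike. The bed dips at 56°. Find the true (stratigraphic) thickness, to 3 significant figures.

True thickness t = w · sin(dip) = 2 × sin 56°
t = 2 × 0.8290 = 1.658 m

1.66 m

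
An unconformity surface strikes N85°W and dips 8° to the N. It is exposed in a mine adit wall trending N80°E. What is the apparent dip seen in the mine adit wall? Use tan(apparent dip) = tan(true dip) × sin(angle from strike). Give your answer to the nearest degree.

2°

The section lies 15° from the strike.
tan α = tan 8° × sin 15° = 0.1405 × 0.2588 = 0.0364
apparent dip = arctan 0.0364 = 2.08°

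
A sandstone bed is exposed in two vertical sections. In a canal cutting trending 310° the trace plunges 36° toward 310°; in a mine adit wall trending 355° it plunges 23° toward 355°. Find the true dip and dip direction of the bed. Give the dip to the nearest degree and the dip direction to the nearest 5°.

true dip 36°, dip direction 300°

Each apparent-dip line lies in the plane. As unit vectors (x east, y north, z up), v₁ plunges 36°→310° and v₂ plunges 23°→355°.
n = v₁ × v₂ = (-0.336, 0.195, 0.527) (taken with n_z > 0).
True dip = arccos(n_z / |n|) = arccos(0.8048) = 36.4°.
Dip direction = azimuth of (n_x, n_y) = atan2(-0.336, 0.195) = 300°.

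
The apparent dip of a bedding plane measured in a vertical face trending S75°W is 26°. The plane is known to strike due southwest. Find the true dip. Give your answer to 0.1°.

44.3°

β = acute angle between strike due southwest and section S75°W = 30°.
tan(true dip) = tan 26° / sin 30° = 0.9755
δ = arctan(0.9755) = 44.29°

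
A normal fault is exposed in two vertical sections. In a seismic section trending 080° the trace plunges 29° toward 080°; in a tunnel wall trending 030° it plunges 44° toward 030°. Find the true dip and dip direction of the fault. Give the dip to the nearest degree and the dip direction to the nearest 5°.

Each apparent-dip line lies in the plane. As unit vectors (x east, y north, z up), v₁ plunges 29°→080° and v₂ plunges 44°→030°.
The plane normal is n = v₁ × v₂ ∝ (0.197, 0.424, 0.482).
tan δ = √(n_x²+n_y²)/n_z = 0.467/0.482, so δ = 44.1°.
The horizontal component of n points toward azimuth atan2(n_x, n_y) = 25°, the dip direction.

true dip 44°, dip direction 025°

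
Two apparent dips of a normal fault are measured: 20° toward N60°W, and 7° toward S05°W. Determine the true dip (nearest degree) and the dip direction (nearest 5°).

true dip 25°, dip direction 260°

The two traces are lines in the plane: v₁ = (sin 300°·cos 20°, cos 300°·cos 20°, −sin 20°), v₂ = (sin 185°·cos 7°, cos 185°·cos 7°, −sin 7°).
n = v₁ × v₂ = (-0.395, -0.070, 0.845) (taken with n_z > 0).
Dip δ = arctan(|n_h|/n_z) = arctan(0.402/0.845) = 25.4°.
The horizontal component of n points toward azimuth atan2(n_x, n_y) = 260°, the dip direction.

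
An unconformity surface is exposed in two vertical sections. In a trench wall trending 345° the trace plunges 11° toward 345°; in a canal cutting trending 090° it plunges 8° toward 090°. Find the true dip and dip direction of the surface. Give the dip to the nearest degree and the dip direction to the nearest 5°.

Represent each trace as a vector plunging at its apparent dip toward its trend (east-north-up frame): v₁ = (-0.254, 0.948, -0.191), v₂ = (0.990, 0.000, -0.139).
n = v₁ × v₂ = (0.132, 0.224, 0.939) (taken with n_z > 0).
True dip = arccos(n_z / |n|) = arccos(0.9637) = 15.5°.
Dip direction = atan2(0.132, 0.224) = 30° (azimuth of n's horizontal projection).

true dip 15°, dip direction 030°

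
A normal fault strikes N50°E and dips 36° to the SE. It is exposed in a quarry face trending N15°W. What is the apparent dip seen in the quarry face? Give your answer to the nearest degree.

33°

The section lies 65° from the strike.
tan α = tan 36° × sin 65° = 0.7265 × 0.9063 = 0.6585
apparent dip = arctan 0.6585 = 33.36°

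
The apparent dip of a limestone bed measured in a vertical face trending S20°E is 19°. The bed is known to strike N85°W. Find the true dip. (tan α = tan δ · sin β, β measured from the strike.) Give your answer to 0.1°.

20.8°

The section is 65° from the strike.
tan(true dip) = tan 19° / sin 65° = 0.3799
δ = arctan(0.3799) = 20.80°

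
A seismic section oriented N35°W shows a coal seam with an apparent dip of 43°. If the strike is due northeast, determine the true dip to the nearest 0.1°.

β = acute angle between strike due northeast and section N35°W = 80°.
tan(true dip) = tan 43° / sin 80° = 0.9469
true dip = arctan 0.9469 = 43.44°

43.4°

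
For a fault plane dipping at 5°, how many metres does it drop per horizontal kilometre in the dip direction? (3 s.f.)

87.5 m

drop per km = 1000 × tan 5° = 1000 × 0.0875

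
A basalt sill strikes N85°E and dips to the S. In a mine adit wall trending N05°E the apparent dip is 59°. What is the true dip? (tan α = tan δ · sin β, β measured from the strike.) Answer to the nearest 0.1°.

The section is 80° from the strike.
tan(true dip) = tan 59° / sin 80° = 1.6900
δ = arctan(1.6900) = 59.39°

59.4°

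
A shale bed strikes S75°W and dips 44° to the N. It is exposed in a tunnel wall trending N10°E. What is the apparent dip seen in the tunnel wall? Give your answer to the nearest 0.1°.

The section lies 65° from the strike.
tan(apparent dip) = tan 44° · sin 65° = 0.8752
α = arctan(0.8752) = 41.19°

41.2°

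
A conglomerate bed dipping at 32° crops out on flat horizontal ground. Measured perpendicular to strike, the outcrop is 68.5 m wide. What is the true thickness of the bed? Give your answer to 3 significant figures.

36.3 m

True thickness t = w · sin(dip) = 68.5 × sin 32°
t = 68.5 × 0.5299 = 36.299 m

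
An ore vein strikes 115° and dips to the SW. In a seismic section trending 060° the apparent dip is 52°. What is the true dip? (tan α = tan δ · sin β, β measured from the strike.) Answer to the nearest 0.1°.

57.4°

The section is 55° from the strike.
tan(true dip) = tan 52° / sin 55° = 1.5625
δ = arctan(1.5625) = 57.38°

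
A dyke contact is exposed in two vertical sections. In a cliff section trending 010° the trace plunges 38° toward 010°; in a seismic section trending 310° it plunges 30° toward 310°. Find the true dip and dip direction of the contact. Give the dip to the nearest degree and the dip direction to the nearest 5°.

Each apparent-dip line lies in the plane. As unit vectors (x east, y north, z up), v₁ plunges 38°→010° and v₂ plunges 30°→310°.
n = v₁ × v₂ = (-0.045, 0.477, 0.591) (taken with n_z > 0).
tan δ = √(n_x²+n_y²)/n_z = 0.479/0.591, so δ = 39.0°.
Dip direction = azimuth of (n_x, n_y) = atan2(-0.045, 0.477) = 355°.

true dip 39°, dip direction 355°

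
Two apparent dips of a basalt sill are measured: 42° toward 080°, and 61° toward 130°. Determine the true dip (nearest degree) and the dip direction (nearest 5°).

true dip 61°, dip direction 140°

The two traces are lines in the plane: v₁ = (sin 80°·cos 42°, cos 80°·cos 42°, −sin 42°), v₂ = (sin 130°·cos 61°, cos 130°·cos 61°, −sin 61°).
Cross product v₁ × v₂ gives the pole to the plane: n ∝ (0.321, -0.392, 0.276).
True dip = arccos(n_z / |n|) = arccos(0.4784) = 61.4°.
The horizontal component of n points toward azimuth atan2(n_x, n_y) = 141°, the dip direction.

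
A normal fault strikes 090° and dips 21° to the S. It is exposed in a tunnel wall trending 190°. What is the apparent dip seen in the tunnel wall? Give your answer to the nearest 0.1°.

20.7°

The strike is 090° and the section trends 190°; the acute angle between them is β = 80°.
tan(apparent dip) = tan 21° · sin 80° = 0.3780
α = arctan(0.3780) = 20.71°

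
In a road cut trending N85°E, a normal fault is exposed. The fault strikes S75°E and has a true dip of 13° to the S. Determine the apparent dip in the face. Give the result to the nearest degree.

The strike is S75°E and the section trends N85°E; the acute angle between them is β = 20°.
tan(apparent dip) = tan 13° · sin 20° = 0.0790
apparent dip = arctan 0.0790 = 4.51°

5°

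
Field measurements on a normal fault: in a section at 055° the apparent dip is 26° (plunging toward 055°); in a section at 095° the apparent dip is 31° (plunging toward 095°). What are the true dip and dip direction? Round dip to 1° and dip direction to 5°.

true dip 31°, dip direction 090°

Represent each trace as a vector plunging at its apparent dip toward its trend (east-north-up frame): v₁ = (0.736, 0.516, -0.438), v₂ = (0.854, -0.075, -0.515).
Cross product v₁ × v₂ gives the pole to the plane: n ∝ (0.298, -0.005, 0.495).
True dip = arccos(n_z / |n|) = arccos(0.8566) = 31.1°.
Dip direction = atan2(0.298, -0.005) = 91° (azimuth of n's horizontal projection).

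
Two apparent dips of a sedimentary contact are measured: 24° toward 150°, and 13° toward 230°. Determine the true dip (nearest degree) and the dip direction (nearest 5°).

The two traces are lines in the plane: v₁ = (sin 150°·cos 24°, cos 150°·cos 24°, −sin 24°), v₂ = (sin 230°·cos 13°, cos 230°·cos 13°, −sin 13°).
n = v₁ × v₂ = (0.077, -0.406, 0.877) (taken with n_z > 0).
True dip = arccos(n_z / |n|) = arccos(0.9044) = 25.3°.
The horizontal component of n points toward azimuth atan2(n_x, n_y) = 169°, the dip direction.

true dip 25°, dip direction 170°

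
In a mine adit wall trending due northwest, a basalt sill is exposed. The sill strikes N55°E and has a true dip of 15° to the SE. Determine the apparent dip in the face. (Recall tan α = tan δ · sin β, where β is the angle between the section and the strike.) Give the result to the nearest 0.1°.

The strike is N55°E and the section trends due northwest; the acute angle between them is β = 80°.
tan(apparent dip) = tan 15° · sin 80° = 0.2639
apparent dip = arctan 0.2639 = 14.78°

14.8°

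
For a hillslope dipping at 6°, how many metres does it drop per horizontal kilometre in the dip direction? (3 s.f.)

drop per km = 1000 × tan 6° = 1000 × 0.1051

105 m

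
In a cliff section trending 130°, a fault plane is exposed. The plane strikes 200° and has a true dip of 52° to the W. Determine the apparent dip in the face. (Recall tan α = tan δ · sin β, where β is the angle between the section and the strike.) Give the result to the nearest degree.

50°

Angle between strike (200°) and section (130°): β = 70°.
tan(apparent dip) = tan 52° · sin 70° = 1.2028
apparent dip = arctan 1.2028 = 50.26°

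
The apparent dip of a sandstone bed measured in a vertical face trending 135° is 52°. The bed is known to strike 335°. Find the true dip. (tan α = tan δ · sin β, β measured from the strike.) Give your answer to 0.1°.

75.0°

β = acute angle between strike 335° and section 135° = 20°.
tan δ = tan α / sin β = tan 52° / sin 20° = 1.2799 / 0.3420 = 3.7423
true dip = arctan 3.7423 = 75.04°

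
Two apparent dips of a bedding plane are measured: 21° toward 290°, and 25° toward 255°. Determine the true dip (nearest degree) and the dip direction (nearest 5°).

true dip 25°, dip direction 255°

Represent each trace as a vector plunging at its apparent dip toward its trend (east-north-up frame): v₁ = (-0.877, 0.319, -0.358), v₂ = (-0.875, -0.235, -0.423).
The plane normal is n = v₁ × v₂ ∝ (-0.219, -0.057, 0.485).
Dip δ = arctan(|n_h|/n_z) = arctan(0.226/0.485) = 25.0°.
The horizontal component of n points toward azimuth atan2(n_x, n_y) = 255°, the dip direction.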